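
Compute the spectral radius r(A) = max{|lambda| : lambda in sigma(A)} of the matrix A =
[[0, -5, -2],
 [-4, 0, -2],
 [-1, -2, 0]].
r(A) ≈ 5.5401

The eigenvalues of A are the roots of its characteristic polynomial. With M = A (coefficients from the trace, the sum of principal 2x2 minors, and det A):
  p(λ) = det(λ I - M) = λ^3 - 26λ + 26.
No integer candidate from the rational root theorem (±divisors of 26) is a root, so the roots are irrational. The cubic discriminant is Δ = 52052 > 0, so there are three distinct real roots. p(-6) = -34 and p(-5) = 31 have opposite signs, so a root lies in (-6, -5); Newton's method refines it to λ ≈ -5.5401. p(1) = 1 and p(2) = -18 have opposite signs, so a root lies in (1, 2); Newton's method refines it to λ ≈ 1.0437. p(4) = -14 and p(5) = 21 have opposite signs, so a root lies in (4, 5); Newton's method refines it to λ ≈ 4.4964. Check (Vieta): the three roots sum to 0, matching tr M = 0.
Thus the eigenvalues (to 4 decimals) are -5.5401 (modulus 5.5401); 1.0437 (modulus 1.0437); 4.4964 (modulus 4.4964). The spectral radius is the largest modulus: r(A) ≈ 5.5401. (Cross-check: r(A) ≤ ||A||_2 ≈ 5.8701; equality holds whenever A is normal, though it can also hold for some non-normal A.)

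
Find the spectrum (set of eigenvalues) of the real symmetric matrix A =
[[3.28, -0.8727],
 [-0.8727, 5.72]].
sigma(A) ≈ {3, 6}

A is real symmetric, so its spectrum consists of real eigenvalues. Expanding the characteristic polynomial of the displayed matrix gives
  det(λ I - A) = p(λ) = λ^2 + (-9)λ + (18).
Solving p(λ) = 0 yields eigenvalues ≈ 3, 6. (A is shown rounded to 4 decimals, so these recover the underlying integer eigenvalues to within that precision.)
Verification: the trace of A = 9 equals the sum of eigenvalues 9, and det(A) ≈ 18.0000 matches the eigenvalue product 18.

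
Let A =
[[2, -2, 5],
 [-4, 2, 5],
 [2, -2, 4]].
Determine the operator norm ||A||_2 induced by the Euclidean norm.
||A||_2 ≈ 8.1953 (= sqrt(largest eigenvalue of A^T A))

||A||_2 = sigma_max(A) = sqrt(lambda_max(A^T A)). Form the symmetric matrix M = A^T A =
[[24, -16, -2],
 [-16, 12, -8],
 [-2, -8, 66]].
Its characteristic polynomial (trace, sum of principal 2x2 minors, determinant of M give the coefficients) is
  p(λ) = det(λ I - M) = λ^3 - 102λ^2 + 2340λ - 16.
No integer candidate from the rational root theorem (±divisors of 16) is a root, so the roots are irrational. The cubic discriminant is Δ = 5717342016 > 0, so there are three distinct real roots. p(0) = -16 and p(1) = 2223 have opposite signs, so a root lies in (0, 1); Newton's method refines it to λ ≈ 0.0068. p(34) = 936 and p(35) = -191 have opposite signs, so a root lies in (34, 35); Newton's method refines it to λ ≈ 34.8303. p(67) = -351 and p(68) = 1888 have opposite signs, so a root lies in (67, 68); Newton's method refines it to λ ≈ 67.1629. Check (Vieta): the three roots sum to 102, matching tr M = 102.
So the eigenvalues of A^T A are ≈ 0.0068, 34.8303, 67.1629 (all ≥ 0, as they must be for A^T A). The largest is λ_max ≈ 67.1629, hence ||A||_2 = sqrt(λ_max) ≈ 8.1953.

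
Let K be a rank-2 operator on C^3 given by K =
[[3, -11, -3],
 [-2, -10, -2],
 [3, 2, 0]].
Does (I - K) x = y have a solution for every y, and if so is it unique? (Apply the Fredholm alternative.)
(I - K) is invertible (det(I - K) = -31 ≠ 0), so for every y in C^3 the equation (I - K) x = y has a unique solution.

K has rank 2 and factors as K = U V^T = u1 v1^T + u2 v2^T with u1 = (-3, -2, 0), v1 = (-2, 3, 1), u2 = (-1, -2, 1), v2 = (3, 2, 0) (multiplying out reproduces the displayed K). The nonzero eigenvalues of U V^T coincide with those of the 2 x 2 matrix G = V^T U = [[v1·u1, v1·u2], [v2·u1, v2·u2]] = [[0, -3], [-13, -7]], and by the Sylvester determinant identity det(I_3 - U V^T) = det(I_2 - V^T U) = det([[1, 3], [13, 8]]) = (1)(8) - (3)(13) = -31. (Direct check: I - K =
[[-2, 11, 3],
 [2, 11, 2],
 [-3, -2, 1]]
has determinant -31.) The finite-dimensional Fredholm alternative says: either (I - K) is invertible, or ker(I - K) ≠ {0} and then range(I - K) = ker((I - K)^*)^⊥, with dim ker(I - K) = dim ker((I - K)^*). Since det(I - K) ≠ 0, 1 is not an eigenvalue of K and ker(I - K) = {0}, so we are in the first case: for every y there is a unique x = (I - K)^(-1) y. (Explicitly, by the Woodbury identity, (I - U V^T)^(-1) = I + U (I_2 - G)^(-1) V^T.)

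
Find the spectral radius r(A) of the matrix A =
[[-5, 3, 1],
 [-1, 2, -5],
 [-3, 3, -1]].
r(A) = sqrt(10) ≈ 3.1623

The eigenvalues of A are the roots of its characteristic polynomial. With M = A (coefficients from the trace, the sum of principal 2x2 minors, and det A):
  p(λ) = det(λ I - M) = λ^3 + 4λ^2 + 14λ + 20.
By the rational root theorem any rational root is an integer divisor of 20. Testing λ = -2: p(-2) = -8 + 16 - 28 + 20 = 0, so λ = -2 is a root. Dividing out (λ + 2) leaves p(λ) = (λ + 2)(λ^2 + 2λ + 10). For λ^2 + 2λ + 10 the discriminant is -36. It is negative, so the roots are the complex-conjugate pair λ = -1 ± (sqrt(36)/2) i ≈ -1 ± 3i. For a conjugate pair the product of the roots equals the constant term, so |λ|^2 = 10 and |λ| = sqrt(10) ≈ 3.1623.
Thus the eigenvalues (to 4 decimals) are -1 ± 3i (modulus 3.1623); -2 (modulus 2). The spectral radius is the largest modulus: r(A) = sqrt(10) ≈ 3.1623. (Cross-check: r(A) ≤ ||A||_2 ≈ 7.597; equality holds whenever A is normal, though it can also hold for some non-normal A.)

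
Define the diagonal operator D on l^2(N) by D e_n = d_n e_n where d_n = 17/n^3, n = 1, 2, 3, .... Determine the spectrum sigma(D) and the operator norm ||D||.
sigma(D) = {17/n^3 : n ≥ 1} ∪ {0}; ||D|| = 17

A bounded diagonal operator on l^2 with diagonal entries d_n has spectrum equal to the closure of {d_n : n ≥ 1}: every d_n is an eigenvalue (with eigenvector e_n), so {d_n} ⊂ sigma(D); the spectrum is closed, so its closure is too; and for lambda not in the closure, (D - lambda I) has bounded inverse (the diagonal entries 1/(d_n - lambda) are bounded). For our sequence d_n = 17/n^3, n = 1, 2, 3, ...:
  - {d_n} = {17/n^3 : n ≥ 1}; the only limit point is 0
  - closure = {17/n^3 : n ≥ 1} ∪ {0}
For the norm: a diagonal operator has ||D|| = sup_n |d_n|. Here d_n = 17/n^3 is positive and decreasing, so sup_n |d_n| = d_1 = 17. So ||D|| = 17.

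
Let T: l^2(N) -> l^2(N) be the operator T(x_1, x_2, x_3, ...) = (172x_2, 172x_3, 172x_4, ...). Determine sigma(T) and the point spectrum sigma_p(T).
sigma(T) = closed disk {z in C : |z| ≤ 172}; sigma_p(T) = open disk {z in C : |z| < 172}

Note T = 172·V where V is the unit left shift (V x)_k = x_{k+1}; so sigma(T) = 172·sigma(V) and ||T|| = 172||V||. ||T x||^2 = 29584sum_{k≥2} |x_k|^2 ≤ 29584||x||^2, with equality on {x : x_1 = 0}, so ||T|| = 172. For any lambda with |lambda| < 172, set r = lambda/172 (|r| < 1); the vector x = (1, r, r^2, ...) is in l^2 and satisfies T x = 172(r, r^2, ...) = lambda x, so lambda is an eigenvalue. On the boundary |lambda| = 172 the geometric series diverges, so no l^2 eigenvector exists, but these lambda lie in the approximate point spectrum. Hence sigma(T) is the closed disk of radius 172 and sigma_p(T) is the open disk.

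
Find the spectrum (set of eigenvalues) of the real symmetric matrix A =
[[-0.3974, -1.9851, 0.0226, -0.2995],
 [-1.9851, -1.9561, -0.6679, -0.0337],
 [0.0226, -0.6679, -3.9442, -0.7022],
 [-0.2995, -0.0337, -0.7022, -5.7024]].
sigma(A) ≈ {-6, -4, -3, 1}

A is real symmetric, so its spectrum consists of real eigenvalues. Expanding the characteristic polynomial of the displayed matrix gives
  det(λ I - A) = p(λ) = λ^4 + (12)λ^3 + (41)λ^2 + (18.0014)λ + (-72.002).
Solving p(λ) = 0 yields eigenvalues ≈ -6, -4, -3, 1. (A is shown rounded to 4 decimals, so these recover the underlying integer eigenvalues to within that precision.)
Verification: the trace of A = -12 equals the sum of eigenvalues -12, and det(A) ≈ -72.0020 matches the eigenvalue product -72.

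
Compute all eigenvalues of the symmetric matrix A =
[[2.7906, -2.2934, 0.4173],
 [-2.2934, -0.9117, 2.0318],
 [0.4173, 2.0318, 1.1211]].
sigma(A) ≈ {-3, 2, 4}

A is real symmetric, so its spectrum consists of real eigenvalues. Expanding the characteristic polynomial of the displayed matrix gives
  det(λ I - A) = p(λ) = λ^3 + (-3)λ^2 + (-10)λ + (24).
Solving p(λ) = 0 yields eigenvalues ≈ -3, 2, 4. (A is shown rounded to 4 decimals, so these recover the underlying integer eigenvalues to within that precision.)
Verification: the trace of A = 3 equals the sum of eigenvalues 3, and det(A) ≈ -23.9994 matches the eigenvalue product -24.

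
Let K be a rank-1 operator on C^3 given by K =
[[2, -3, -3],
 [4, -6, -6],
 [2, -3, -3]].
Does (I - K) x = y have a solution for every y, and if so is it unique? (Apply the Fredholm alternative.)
(I - K) is invertible (det(I - K) = 8 ≠ 0), so for every y in C^3 the equation (I - K) x = y has a unique solution.

K has rank 1, so it is an outer product K = u v^T: every row of K is a multiple of one row vector. Reading off the entries, u = (-1, -2, -1) and v = (-2, 3, 3) (row i of K equals u_i·v^T). A rank-one matrix u v^T satisfies K u = u (v·u) and kills the (2)-dimensional subspace v^⊥, so its characteristic polynomial is lambda^2 (lambda - v·u) with v·u = tr K = -7. Hence the eigenvalues of I - K are 1 (multiplicity 2) and 1 - (-7) = 8, so det(I - K) = 8. (Direct check: I - K =
[[-1, 3, 3],
 [-4, 7, 6],
 [-2, 3, 4]]
has determinant 8.) The finite-dimensional Fredholm alternative says: either (I - K) is invertible, or ker(I - K) ≠ {0} and then range(I - K) = ker((I - K)^*)^⊥, with dim ker(I - K) = dim ker((I - K)^*). Since det(I - K) ≠ 0, 1 is not an eigenvalue of K and ker(I - K) = {0}, so we are in the first case: for every y there is a unique x = (I - K)^(-1) y. Explicitly, by the Sherman–Morrison formula, (I - u v^T)^(-1) = I + u v^T/(1 - v·u), i.e. (I - K)^(-1) = I + K/(8).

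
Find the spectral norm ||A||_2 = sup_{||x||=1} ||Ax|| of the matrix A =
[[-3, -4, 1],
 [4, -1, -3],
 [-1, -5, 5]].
||A||_2 ≈ 8.6901 (= sqrt(largest eigenvalue of A^T A))

||A||_2 = sigma_max(A) = sqrt(lambda_max(A^T A)). Form the symmetric matrix M = A^T A =
[[26, 13, -20],
 [13, 42, -26],
 [-20, -26, 35]].
Its characteristic polynomial (trace, sum of principal 2x2 minors, determinant of M give the coefficients) is
  p(λ) = det(λ I - M) = λ^3 - 103λ^2 + 2227λ - 11449.
No integer candidate from the rational root theorem (±divisors of 11449) is a root, so the roots are irrational. The cubic discriminant is Δ = 2125779152 > 0, so there are three distinct real roots. p(7) = -564 and p(8) = 287 have opposite signs, so a root lies in (7, 8); Newton's method refines it to λ ≈ 7.641. p(19) = 540 and p(20) = -109 have opposite signs, so a root lies in (19, 20); Newton's method refines it to λ ≈ 19.8411. p(75) = -1924 and p(76) = 1851 have opposite signs, so a root lies in (75, 76); Newton's method refines it to λ ≈ 75.5178. Check (Vieta): the three roots sum to 103, matching tr M = 103.
So the eigenvalues of A^T A are ≈ 7.641, 19.8411, 75.5178 (all ≥ 0, as they must be for A^T A). The largest is λ_max ≈ 75.5178, hence ||A||_2 = sqrt(λ_max) ≈ 8.6901.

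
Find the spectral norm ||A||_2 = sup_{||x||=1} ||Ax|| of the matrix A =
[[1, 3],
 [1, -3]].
||A||_2 = sqrt(18) ≈ 4.2426 (= sqrt(largest eigenvalue of A^T A))

||A||_2 = sigma_max(A) = sqrt(lambda_max(A^T A)). Form the symmetric matrix M = A^T A =
[[2, 0],
 [0, 18]].
Its characteristic polynomial (trace, determinant of M give the coefficients) is
  p(λ) = det(λ I - M) = λ^2 - 20λ + 36.
For λ^2 - 20λ + 36 the discriminant is 256. It is a perfect square (16^2), so the roots are rational: λ = (20 ± 16)/2 = 18, 2.
So the eigenvalues of A^T A are ≈ 2, 18 (all ≥ 0, as they must be for A^T A). The largest is λ_max = 18, hence ||A||_2 = sqrt(λ_max) = sqrt(18) ≈ 4.2426.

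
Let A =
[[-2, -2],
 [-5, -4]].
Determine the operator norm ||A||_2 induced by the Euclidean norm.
||A||_2 = sqrt((49 + sqrt(2385))/2) ≈ 6.9942 (= sqrt(largest eigenvalue of A^T A))

||A||_2 = sigma_max(A) = sqrt(lambda_max(A^T A)). Form the symmetric matrix M = A^T A =
[[29, 24],
 [24, 20]].
Its characteristic polynomial (trace, determinant of M give the coefficients) is
  p(λ) = det(λ I - M) = λ^2 - 49λ + 4.
For λ^2 - 49λ + 4 the discriminant is 2385. It is nonnegative but not a perfect square, so the roots are real and irrational: λ = (49 ± sqrt(2385))/2 ≈ 48.9182, 0.0818.
So the eigenvalues of A^T A are ≈ 0.0818, 48.9182 (all ≥ 0, as they must be for A^T A). The largest is λ_max = (49 + sqrt(2385))/2 ≈ 48.9182, hence ||A||_2 = sqrt(λ_max) = sqrt((49 + sqrt(2385))/2) ≈ 6.9942.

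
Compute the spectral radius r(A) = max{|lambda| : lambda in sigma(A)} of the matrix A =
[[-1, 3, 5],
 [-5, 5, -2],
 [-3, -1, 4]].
r(A) ≈ 5.9605

The eigenvalues of A are the roots of its characteristic polynomial. With M = A (coefficients from the trace, the sum of principal 2x2 minors, and det A):
  p(λ) = det(λ I - M) = λ^3 - 8λ^2 + 39λ - 160.
No integer candidate from the rational root theorem (±divisors of 160) is a root, so the roots are irrational. The cubic discriminant is Δ = -260252 < 0, so there is one real root and a complex-conjugate pair. p(5) = -40 and p(6) = 2 have opposite signs, so a root lies in (5, 6); Newton's method refines it to λ ≈ 5.9605. Dividing out (λ - (5.9605)) leaves approximately λ^2 - 2.0395λ + 26.8435. For λ^2 - 2.0395λ + 26.8435 the discriminant is -103.2143. It is negative, so the remaining roots are the complex-conjugate pair λ ≈ 1.0198 ± 5.0797i. Their product equals the constant term, so |λ|^2 ≈ 26.8435 and |λ| ≈ 5.1811.
Thus the eigenvalues (to 4 decimals) are 5.9605 (modulus 5.9605); 1.0198 ± 5.0797i (modulus 5.1811). The spectral radius is the largest modulus: r(A) ≈ 5.9605. (Cross-check: r(A) ≤ ||A||_2 ≈ 7.8695; equality holds whenever A is normal, though it can also hold for some non-normal A.)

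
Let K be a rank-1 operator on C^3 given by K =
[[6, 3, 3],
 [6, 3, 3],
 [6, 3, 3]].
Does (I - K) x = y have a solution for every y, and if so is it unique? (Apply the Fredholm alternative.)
(I - K) is invertible (det(I - K) = -11 ≠ 0), so for every y in C^3 the equation (I - K) x = y has a unique solution.

K has rank 1, so it is an outer product K = u v^T: every row of K is a multiple of one row vector. Reading off the entries, u = (3, 3, 3) and v = (2, 1, 1) (row i of K equals u_i·v^T). A rank-one matrix u v^T satisfies K u = u (v·u) and kills the (2)-dimensional subspace v^⊥, so its characteristic polynomial is lambda^2 (lambda - v·u) with v·u = tr K = 12. Hence the eigenvalues of I - K are 1 (multiplicity 2) and 1 - (12) = -11, so det(I - K) = -11. (Direct check: I - K =
[[-5, -3, -3],
 [-6, -2, -3],
 [-6, -3, -2]]
has determinant -11.) The finite-dimensional Fredholm alternative says: either (I - K) is invertible, or ker(I - K) ≠ {0} and then range(I - K) = ker((I - K)^*)^⊥, with dim ker(I - K) = dim ker((I - K)^*). Since det(I - K) ≠ 0, 1 is not an eigenvalue of K and ker(I - K) = {0}, so we are in the first case: for every y there is a unique x = (I - K)^(-1) y. Explicitly, by the Sherman–Morrison formula, (I - u v^T)^(-1) = I + u v^T/(1 - v·u), i.e. (I - K)^(-1) = I + K/(-11).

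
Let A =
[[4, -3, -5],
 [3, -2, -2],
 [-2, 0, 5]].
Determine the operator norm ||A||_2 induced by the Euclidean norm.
||A||_2 ≈ 9.4085 (= sqrt(largest eigenvalue of A^T A))

||A||_2 = sigma_max(A) = sqrt(lambda_max(A^T A)). Form the symmetric matrix M = A^T A =
[[29, -18, -36],
 [-18, 13, 19],
 [-36, 19, 54]].
Its characteristic polynomial (trace, sum of principal 2x2 minors, determinant of M give the coefficients) is
  p(λ) = det(λ I - M) = λ^3 - 96λ^2 + 664λ - 169.
No integer candidate from the rational root theorem (±divisors of 169) is a root, so the roots are irrational. The cubic discriminant is Δ = 2487334325 > 0, so there are three distinct real roots. p(0) = -169 and p(1) = 400 have opposite signs, so a root lies in (0, 1); Newton's method refines it to λ ≈ 0.2646. p(7) = 118 and p(8) = -489 have opposite signs, so a root lies in (7, 8); Newton's method refines it to λ ≈ 7.2149. p(88) = -3689 and p(89) = 3480 have opposite signs, so a root lies in (88, 89); Newton's method refines it to λ ≈ 88.5205. Check (Vieta): the three roots sum to 96, matching tr M = 96.
So the eigenvalues of A^T A are ≈ 0.2646, 7.2149, 88.5205 (all ≥ 0, as they must be for A^T A). The largest is λ_max ≈ 88.5205, hence ||A||_2 = sqrt(λ_max) ≈ 9.4085.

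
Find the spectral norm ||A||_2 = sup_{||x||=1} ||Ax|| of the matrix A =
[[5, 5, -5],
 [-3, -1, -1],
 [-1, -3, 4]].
||A||_2 ≈ 9.9823 (= sqrt(largest eigenvalue of A^T A))

||A||_2 = sigma_max(A) = sqrt(lambda_max(A^T A)). Form the symmetric matrix M = A^T A =
[[35, 31, -26],
 [31, 35, -36],
 [-26, -36, 42]].
Its characteristic polynomial (trace, sum of principal 2x2 minors, determinant of M give the coefficients) is
  p(λ) = det(λ I - M) = λ^3 - 112λ^2 + 1232λ - 100.
No integer candidate from the rational root theorem (±divisors of 100) is a root, so the roots are irrational. The cubic discriminant is Δ = 11245877584 > 0, so there are three distinct real roots. p(0) = -100 and p(1) = 1021 have opposite signs, so a root lies in (0, 1); Newton's method refines it to λ ≈ 0.0818. p(12) = 284 and p(13) = -815 have opposite signs, so a root lies in (12, 13); Newton's method refines it to λ ≈ 12.2719. p(99) = -5545 and p(100) = 3100 have opposite signs, so a root lies in (99, 100); Newton's method refines it to λ ≈ 99.6463. Check (Vieta): the three roots sum to 112, matching tr M = 112.
So the eigenvalues of A^T A are ≈ 0.0818, 12.2719, 99.6463 (all ≥ 0, as they must be for A^T A). The largest is λ_max ≈ 99.6463, hence ||A||_2 = sqrt(λ_max) ≈ 9.9823.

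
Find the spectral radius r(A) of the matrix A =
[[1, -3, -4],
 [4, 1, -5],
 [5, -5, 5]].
r(A) ≈ 8.0706

The eigenvalues of A are the roots of its characteristic polynomial. With M = A (coefficients from the trace, the sum of principal 2x2 minors, and det A):
  p(λ) = det(λ I - M) = λ^3 - 7λ^2 + 18λ - 215.
No integer candidate from the rational root theorem (±divisors of 215) is a root, so the roots are irrational. The cubic discriminant is Δ = -1062887 < 0, so there is one real root and a complex-conjugate pair. p(8) = -7 and p(9) = 109 have opposite signs, so a root lies in (8, 9); Newton's method refines it to λ ≈ 8.0706. Dividing out (λ - (8.0706)) leaves approximately λ^2 + 1.0706λ + 26.64. For λ^2 + 1.0706λ + 26.64 the discriminant is -105.414. It is negative, so the remaining roots are the complex-conjugate pair λ ≈ -0.5353 ± 5.1336i. Their product equals the constant term, so |λ|^2 ≈ 26.64 and |λ| ≈ 5.1614.
Thus the eigenvalues (to 4 decimals) are 8.0706 (modulus 8.0706); -0.5353 ± 5.1336i (modulus 5.1614). The spectral radius is the largest modulus: r(A) ≈ 8.0706. (Cross-check: r(A) ≤ ||A||_2 ≈ 8.8629; equality holds whenever A is normal, though it can also hold for some non-normal A.)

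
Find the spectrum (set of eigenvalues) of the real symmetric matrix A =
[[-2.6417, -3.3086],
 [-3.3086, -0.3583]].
sigma(A) ≈ {-5, 2}

A is real symmetric, so its spectrum consists of real eigenvalues. Expanding the characteristic polynomial of the displayed matrix gives
  det(λ I - A) = p(λ) = λ^2 + (3)λ + (-10).
Solving p(λ) = 0 yields eigenvalues ≈ -5, 2. (A is shown rounded to 4 decimals, so these recover the underlying integer eigenvalues to within that precision.)
Verification: the trace of A = -3 equals the sum of eigenvalues -3, and det(A) ≈ -10.0003 matches the eigenvalue product -10.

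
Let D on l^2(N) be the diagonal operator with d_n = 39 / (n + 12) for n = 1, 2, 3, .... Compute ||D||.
||D|| = 3 (attained at n = 1)

For D diagonal, ||D|| = sup_n |d_n| = sup_n 39/(n + 12). This is positive and strictly decreasing in n, so the supremum is attained at n = 1: d_1 = 39/(1 + 12) = 3. Hence ||D|| = 3.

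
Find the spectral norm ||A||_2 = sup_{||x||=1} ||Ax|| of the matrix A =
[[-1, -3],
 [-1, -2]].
||A||_2 = sqrt((15 + sqrt(221))/2) ≈ 3.8643 (= sqrt(largest eigenvalue of A^T A))

||A||_2 = sigma_max(A) = sqrt(lambda_max(A^T A)). Form the symmetric matrix M = A^T A =
[[2, 5],
 [5, 13]].
Its characteristic polynomial (trace, determinant of M give the coefficients) is
  p(λ) = det(λ I - M) = λ^2 - 15λ + 1.
For λ^2 - 15λ + 1 the discriminant is 221. It is nonnegative but not a perfect square, so the roots are real and irrational: λ = (15 ± sqrt(221))/2 ≈ 14.933, 0.067.
So the eigenvalues of A^T A are ≈ 0.067, 14.933 (all ≥ 0, as they must be for A^T A). The largest is λ_max = (15 + sqrt(221))/2 ≈ 14.933, hence ||A||_2 = sqrt(λ_max) = sqrt((15 + sqrt(221))/2) ≈ 3.8643.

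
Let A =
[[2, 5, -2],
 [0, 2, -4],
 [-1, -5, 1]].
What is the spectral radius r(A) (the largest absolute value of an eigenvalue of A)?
r(A) ≈ 6.6525

The eigenvalues of A are the roots of its characteristic polynomial. With M = A (coefficients from the trace, the sum of principal 2x2 minors, and det A):
  p(λ) = det(λ I - M) = λ^3 - 5λ^2 - 14λ + 20.
No integer candidate from the rational root theorem (±divisors of 20) is a root, so the roots are irrational. The cubic discriminant is Δ = 40276 > 0, so there are three distinct real roots. p(-3) = -10 and p(-2) = 20 have opposite signs, so a root lies in (-3, -2); Newton's method refines it to λ ≈ -2.747. p(1) = 2 and p(2) = -20 have opposite signs, so a root lies in (1, 2); Newton's method refines it to λ ≈ 1.0944. p(6) = -28 and p(7) = 20 have opposite signs, so a root lies in (6, 7); Newton's method refines it to λ ≈ 6.6525. Check (Vieta): the three roots sum to 5, matching tr M = 5.
Thus the eigenvalues (to 4 decimals) are -2.747 (modulus 2.747); 1.0944 (modulus 1.0944); 6.6525 (modulus 6.6525). The spectral radius is the largest modulus: r(A) ≈ 6.6525. (Cross-check: r(A) ≤ ||A||_2 ≈ 8.3422; equality holds whenever A is normal, though it can also hold for some non-normal A.)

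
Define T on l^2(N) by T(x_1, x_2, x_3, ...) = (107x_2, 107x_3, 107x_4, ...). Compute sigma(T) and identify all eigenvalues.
sigma(T) = closed disk {z in C : |z| ≤ 107}; sigma_p(T) = open disk {z in C : |z| < 107}

Note T = 107·V where V is the unit left shift (V x)_k = x_{k+1}; so sigma(T) = 107·sigma(V) and ||T|| = 107||V||. ||T x||^2 = 11449sum_{k≥2} |x_k|^2 ≤ 11449||x||^2, with equality on {x : x_1 = 0}, so ||T|| = 107. For any lambda with |lambda| < 107, set r = lambda/107 (|r| < 1); the vector x = (1, r, r^2, ...) is in l^2 and satisfies T x = 107(r, r^2, ...) = lambda x, so lambda is an eigenvalue. On the boundary |lambda| = 107 the geometric series diverges, so no l^2 eigenvector exists, but these lambda lie in the approximate point spectrum. Hence sigma(T) is the closed disk of radius 107 and sigma_p(T) is the open disk.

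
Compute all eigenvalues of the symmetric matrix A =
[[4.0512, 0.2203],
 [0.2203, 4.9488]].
sigma(A) ≈ {4, 5}

A is real symmetric, so its spectrum consists of real eigenvalues. Expanding the characteristic polynomial of the displayed matrix gives
  det(λ I - A) = p(λ) = λ^2 + (-9)λ + (20).
Solving p(λ) = 0 yields eigenvalues ≈ 4, 5. (A is shown rounded to 4 decimals, so these recover the underlying integer eigenvalues to within that precision.)
Verification: the trace of A = 9 equals the sum of eigenvalues 9, and det(A) ≈ 20.0000 matches the eigenvalue product 20.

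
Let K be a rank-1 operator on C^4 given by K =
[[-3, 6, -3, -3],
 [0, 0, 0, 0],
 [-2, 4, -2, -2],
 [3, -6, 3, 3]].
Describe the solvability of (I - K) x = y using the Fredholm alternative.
(I - K) is invertible (det(I - K) = 3 ≠ 0), so for every y in C^4 the equation (I - K) x = y has a unique solution.

K has rank 1, so it is an outer product K = u v^T: every row of K is a multiple of one row vector. Reading off the entries, u = (3, 0, 2, -3) and v = (-1, 2, -1, -1) (row i of K equals u_i·v^T). A rank-one matrix u v^T satisfies K u = u (v·u) and kills the (3)-dimensional subspace v^⊥, so its characteristic polynomial is lambda^3 (lambda - v·u) with v·u = tr K = -2. Hence the eigenvalues of I - K are 1 (multiplicity 3) and 1 - (-2) = 3, so det(I - K) = 3. (Direct check: I - K =
[[4, -6, 3, 3],
 [0, 1, 0, 0],
 [2, -4, 3, 2],
 [-3, 6, -3, -2]]
has determinant 3.) The finite-dimensional Fredholm alternative says: either (I - K) is invertible, or ker(I - K) ≠ {0} and then range(I - K) = ker((I - K)^*)^⊥, with dim ker(I - K) = dim ker((I - K)^*). Since det(I - K) ≠ 0, 1 is not an eigenvalue of K and ker(I - K) = {0}, so we are in the first case: for every y there is a unique x = (I - K)^(-1) y. Explicitly, by the Sherman–Morrison formula, (I - u v^T)^(-1) = I + u v^T/(1 - v·u), i.e. (I - K)^(-1) = I + K/(3).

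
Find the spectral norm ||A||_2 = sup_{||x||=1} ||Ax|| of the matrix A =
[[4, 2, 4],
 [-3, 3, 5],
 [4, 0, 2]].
||A||_2 ≈ 7.7492 (= sqrt(largest eigenvalue of A^T A))

||A||_2 = sigma_max(A) = sqrt(lambda_max(A^T A)). Form the symmetric matrix M = A^T A =
[[41, -1, 9],
 [-1, 13, 23],
 [9, 23, 45]].
Its characteristic polynomial (trace, sum of principal 2x2 minors, determinant of M give the coefficients) is
  p(λ) = det(λ I - M) = λ^3 - 99λ^2 + 2352λ - 784.
No integer candidate from the rational root theorem (±divisors of 784) is a root, so the roots are irrational. The cubic discriminant is Δ = 2400535872 > 0, so there are three distinct real roots. p(0) = -784 and p(1) = 1470 have opposite signs, so a root lies in (0, 1); Newton's method refines it to λ ≈ 0.3381. p(38) = 508 and p(39) = -316 have opposite signs, so a root lies in (38, 39); Newton's method refines it to λ ≈ 38.6117. p(60) = -64 and p(61) = 1290 have opposite signs, so a root lies in (60, 61); Newton's method refines it to λ ≈ 60.0502. Check (Vieta): the three roots sum to 99, matching tr M = 99.
So the eigenvalues of A^T A are ≈ 0.3381, 38.6117, 60.0502 (all ≥ 0, as they must be for A^T A). The largest is λ_max ≈ 60.0502, hence ||A||_2 = sqrt(λ_max) ≈ 7.7492.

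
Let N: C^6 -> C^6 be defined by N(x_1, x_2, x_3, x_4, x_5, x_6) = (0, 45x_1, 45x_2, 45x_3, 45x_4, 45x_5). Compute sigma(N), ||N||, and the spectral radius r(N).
sigma(N) = {0}; ||N|| = 45; r(N) = 0. (N is nilpotent with N^6 = 0.)

On C^6, N is a strictly lower-triangular matrix with 45 on the subdiagonal and zeros elsewhere, so its characteristic polynomial is lambda^6 and every eigenvalue is 0: sigma(N) = {0}. For the operator norm, N e_i = 45e_{i+1} for i = 1, ..., 5 and N e_6 = 0, so the singular values of N are 45 (with multiplicity 5) and 0; hence ||N|| = 45. The spectral radius r(N) = max|lambda| = 0. Note ||N|| > r(N) — characteristic of non-normal nilpotent operators. Indeed N^6 = 0.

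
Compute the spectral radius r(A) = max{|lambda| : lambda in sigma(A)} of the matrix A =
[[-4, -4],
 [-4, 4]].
r(A) = sqrt(128)/2 ≈ 5.6569

The eigenvalues of A are the roots of its characteristic polynomial. With M = A (coefficients from the trace and determinant):
  p(λ) = det(λ I - M) = λ^2 - 32.
For λ^2 - 32 the discriminant is 128. It is nonnegative but not a perfect square, so the roots are real and irrational: λ = ± sqrt(128)/2 ≈ 5.6569, -5.6569.
Thus the eigenvalues (to 4 decimals) are 5.6569 (modulus 5.6569); -5.6569 (modulus 5.6569). The spectral radius is the largest modulus: r(A) = sqrt(128)/2 ≈ 5.6569. (Cross-check: r(A) ≤ ||A||_2 ≈ 5.6569; equality holds whenever A is normal, though it can also hold for some non-normal A.)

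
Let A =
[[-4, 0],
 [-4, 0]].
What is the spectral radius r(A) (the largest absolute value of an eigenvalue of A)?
r(A) = 4

The eigenvalues of A are the roots of its characteristic polynomial. With M = A (coefficients from the trace and determinant):
  p(λ) = det(λ I - M) = λ^2 + 4λ.
For λ^2 + 4λ the discriminant is 16. It is a perfect square (4^2), so the roots are rational: λ = (-4 ± 4)/2 = 0, -4.
Thus the eigenvalues (to 4 decimals) are 0 (modulus 0); -4 (modulus 4). The spectral radius is the largest modulus: r(A) = 4. (Cross-check: r(A) ≤ ||A||_2 ≈ 5.6569; equality holds whenever A is normal, though it can also hold for some non-normal A.)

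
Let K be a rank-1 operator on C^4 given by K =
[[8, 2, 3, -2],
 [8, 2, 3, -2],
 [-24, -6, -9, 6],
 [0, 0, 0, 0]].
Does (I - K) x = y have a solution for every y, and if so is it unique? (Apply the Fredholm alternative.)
(I - K) is singular (det(I - K) = 0, i.e. 1 ∈ sigma(K)). (I - K) x = y is solvable iff y ⊥ ker((I - K)^*) = span{(8, 2, 3, -2)}, i.e. iff 8y_1 + 2y_2 + 3y_3 - 2y_4 = 0. When solvable, the solutions are x = y + c·(1, 1, -3, 0), c arbitrary (ker(I - K) = span{(1, 1, -3, 0)}, dimension 1).

K has rank 1, so it is an outer product K = u v^T: every row of K is a multiple of one row vector. Reading off the entries, u = (1, 1, -3, 0) and v = (8, 2, 3, -2) (row i of K equals u_i·v^T). A rank-one matrix u v^T satisfies K u = u (v·u) and kills the (3)-dimensional subspace v^⊥, so its characteristic polynomial is lambda^3 (lambda - v·u) with v·u = tr K = 1. Hence the eigenvalues of I - K are 1 (multiplicity 3) and 1 - (1) = 0, so det(I - K) = 0. (Direct check: I - K =
[[-7, -2, -3, 2],
 [-8, -1, -3, 2],
 [24, 6, 10, -6],
 [0, 0, 0, 1]]
has determinant 0.) So 1 is an eigenvalue of K and (I - K) is not invertible. The finite-dimensional Fredholm alternative says: either (I - K) is invertible, or ker(I - K) ≠ {0} and then range(I - K) = ker((I - K)^*)^⊥, with dim ker(I - K) = dim ker((I - K)^*). We are in the second case, so we need both kernels. Kernel of I - K: (I - K) u = u - u (v·u) = u - u = 0, so ker(I - K) = span{u} = span{(1, 1, -3, 0)} (it is exactly 1-dimensional because rank(I - K) = 3). Kernel of the adjoint: K is real, so (I - K)^* = I - K^T = I - v u^T, and (I - v u^T) v = v - v (u·v) = 0; hence ker((I - K)^*) = span{v} = span{(8, 2, 3, -2)}. Therefore (I - K) x = y is solvable iff <y, v> = 0, i.e. iff 8y_1 + 2y_2 + 3y_3 - 2y_4 = 0. When this holds, K y = u (v·y) = 0, so (I - K) y = y and x = y is a particular solution; the full solution set is the line x = y + c·u = y + c·(1, 1, -3, 0), c ∈ C.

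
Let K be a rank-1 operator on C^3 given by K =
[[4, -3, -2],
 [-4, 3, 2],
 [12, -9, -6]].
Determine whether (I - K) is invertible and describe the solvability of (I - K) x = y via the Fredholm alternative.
(I - K) is singular (det(I - K) = 0, i.e. 1 ∈ sigma(K)). (I - K) x = y is solvable iff y ⊥ ker((I - K)^*) = span{(4, -3, -2)}, i.e. iff 4y_1 - 3y_2 - 2y_3 = 0. When solvable, the solutions are x = y + c·(1, -1, 3), c arbitrary (ker(I - K) = span{(1, -1, 3)}, dimension 1).

K has rank 1, so it is an outer product K = u v^T: every row of K is a multiple of one row vector. Reading off the entries, u = (1, -1, 3) and v = (4, -3, -2) (row i of K equals u_i·v^T). A rank-one matrix u v^T satisfies K u = u (v·u) and kills the (2)-dimensional subspace v^⊥, so its characteristic polynomial is lambda^2 (lambda - v·u) with v·u = tr K = 1. Hence the eigenvalues of I - K are 1 (multiplicity 2) and 1 - (1) = 0, so det(I - K) = 0. (Direct check: I - K =
[[-3, 3, 2],
 [4, -2, -2],
 [-12, 9, 7]]
has determinant 0.) So 1 is an eigenvalue of K and (I - K) is not invertible. The finite-dimensional Fredholm alternative says: either (I - K) is invertible, or ker(I - K) ≠ {0} and then range(I - K) = ker((I - K)^*)^⊥, with dim ker(I - K) = dim ker((I - K)^*). We are in the second case, so we need both kernels. Kernel of I - K: (I - K) u = u - u (v·u) = u - u = 0, so ker(I - K) = span{u} = span{(1, -1, 3)} (it is exactly 1-dimensional because rank(I - K) = 2). Kernel of the adjoint: K is real, so (I - K)^* = I - K^T = I - v u^T, and (I - v u^T) v = v - v (u·v) = 0; hence ker((I - K)^*) = span{v} = span{(4, -3, -2)}. Therefore (I - K) x = y is solvable iff <y, v> = 0, i.e. iff 4y_1 - 3y_2 - 2y_3 = 0. When this holds, K y = u (v·y) = 0, so (I - K) y = y and x = y is a particular solution; the full solution set is the line x = y + c·u = y + c·(1, -1, 3), c ∈ C.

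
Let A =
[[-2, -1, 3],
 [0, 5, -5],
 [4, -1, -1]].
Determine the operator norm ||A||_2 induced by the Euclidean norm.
||A||_2 ≈ 7.7022 (= sqrt(largest eigenvalue of A^T A))

||A||_2 = sigma_max(A) = sqrt(lambda_max(A^T A)). Form the symmetric matrix M = A^T A =
[[20, -2, -10],
 [-2, 27, -27],
 [-10, -27, 35]].
Its characteristic polynomial (trace, sum of principal 2x2 minors, determinant of M give the coefficients) is
  p(λ) = det(λ I - M) = λ^3 - 82λ^2 + 1352λ - 400.
No integer candidate from the rational root theorem (±divisors of 400) is a root, so the roots are irrational. The cubic discriminant is Δ = 2317233664 > 0, so there are three distinct real roots. p(0) = -400 and p(1) = 871 have opposite signs, so a root lies in (0, 1); Newton's method refines it to λ ≈ 0.3013. p(22) = 304 and p(23) = -515 have opposite signs, so a root lies in (22, 23); Newton's method refines it to λ ≈ 22.3754. p(59) = -695 and p(60) = 1520 have opposite signs, so a root lies in (59, 60); Newton's method refines it to λ ≈ 59.3233. Check (Vieta): the three roots sum to 82, matching tr M = 82.
So the eigenvalues of A^T A are ≈ 0.3013, 22.3754, 59.3233 (all ≥ 0, as they must be for A^T A). The largest is λ_max ≈ 59.3233, hence ||A||_2 = sqrt(λ_max) ≈ 7.7022.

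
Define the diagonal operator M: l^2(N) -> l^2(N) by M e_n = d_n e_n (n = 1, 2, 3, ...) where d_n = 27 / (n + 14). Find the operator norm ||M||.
||M|| = 9/5 (attained at n = 1)

For M diagonal, ||M|| = sup_n |d_n| = sup_n 27/(n + 14). This is positive and strictly decreasing in n, so the supremum is attained at n = 1: d_1 = 27/(1 + 14) = 9/5. Hence ||M|| = 9/5.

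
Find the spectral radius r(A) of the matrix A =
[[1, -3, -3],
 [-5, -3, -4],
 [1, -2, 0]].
r(A) ≈ 6.4264

The eigenvalues of A are the roots of its characteristic polynomial. With M = A (coefficients from the trace, the sum of principal 2x2 minors, and det A):
  p(λ) = det(λ I - M) = λ^3 + 2λ^2 - 23λ + 35.
No integer candidate from the rational root theorem (±divisors of 35) is a root, so the roots are irrational. The cubic discriminant is Δ = -12391 < 0, so there is one real root and a complex-conjugate pair. p(-7) = -49 and p(-6) = 29 have opposite signs, so a root lies in (-7, -6); Newton's method refines it to λ ≈ -6.4264. Dividing out (λ - (-6.4264)) leaves approximately λ^2 - 4.4264λ + 5.4463. For λ^2 - 4.4264λ + 5.4463 the discriminant is -2.1916. It is negative, so the remaining roots are the complex-conjugate pair λ ≈ 2.2132 ± 0.7402i. Their product equals the constant term, so |λ|^2 ≈ 5.4463 and |λ| ≈ 2.3337.
Thus the eigenvalues (to 4 decimals) are -6.4264 (modulus 6.4264); 2.2132 ± 0.7402i (modulus 2.3337). The spectral radius is the largest modulus: r(A) ≈ 6.4264. (Cross-check: r(A) ≤ ||A||_2 ≈ 7.5523; equality holds whenever A is normal, though it can also hold for some non-normal A.)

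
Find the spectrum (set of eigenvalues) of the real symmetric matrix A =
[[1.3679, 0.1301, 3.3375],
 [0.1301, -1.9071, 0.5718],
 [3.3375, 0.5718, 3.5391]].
sigma(A) ≈ {-2, -1, 6}

A is real symmetric, so its spectrum consists of real eigenvalues. Expanding the characteristic polynomial of the displayed matrix gives
  det(λ I - A) = p(λ) = λ^3 + (-3)λ^2 + (-16)λ + (-12).
Solving p(λ) = 0 yields eigenvalues ≈ -2, -1, 6. (A is shown rounded to 4 decimals, so these recover the underlying integer eigenvalues to within that precision.)
Verification: the trace of A = 3 equals the sum of eigenvalues 3, and det(A) ≈ 11.9999 matches the eigenvalue product 12.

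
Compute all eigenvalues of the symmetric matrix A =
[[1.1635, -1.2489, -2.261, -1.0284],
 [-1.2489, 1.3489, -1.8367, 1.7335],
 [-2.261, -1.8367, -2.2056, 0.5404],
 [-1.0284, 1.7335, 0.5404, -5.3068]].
sigma(A) ≈ {-6, -4, 2, 3}

A is real symmetric, so its spectrum consists of real eigenvalues. Expanding the characteristic polynomial of the displayed matrix gives
  det(λ I - A) = p(λ) = λ^4 + (5)λ^3 + (-20)λ^2 + (-60)λ + (144).
Solving p(λ) = 0 yields eigenvalues ≈ -6, -4, 2, 3. (A is shown rounded to 4 decimals, so these recover the underlying integer eigenvalues to within that precision.)
Verification: the trace of A = -5 equals the sum of eigenvalues -5, and det(A) ≈ 143.9991 matches the eigenvalue product 144.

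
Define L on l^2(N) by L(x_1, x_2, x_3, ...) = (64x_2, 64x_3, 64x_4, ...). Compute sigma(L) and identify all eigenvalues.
sigma(L) = closed disk {z in C : |z| ≤ 64}; sigma_p(L) = open disk {z in C : |z| < 64}

Note L = 64·V where V is the unit left shift (V x)_k = x_{k+1}; so sigma(L) = 64·sigma(V) and ||L|| = 64||V||. ||L x||^2 = 4096sum_{k≥2} |x_k|^2 ≤ 4096||x||^2, with equality on {x : x_1 = 0}, so ||L|| = 64. For any lambda with |lambda| < 64, set r = lambda/64 (|r| < 1); the vector x = (1, r, r^2, ...) is in l^2 and satisfies L x = 64(r, r^2, ...) = lambda x, so lambda is an eigenvalue. On the boundary |lambda| = 64 the geometric series diverges, so no l^2 eigenvector exists, but these lambda lie in the approximate point spectrum. Hence sigma(L) is the closed disk of radius 64 and sigma_p(L) is the open disk.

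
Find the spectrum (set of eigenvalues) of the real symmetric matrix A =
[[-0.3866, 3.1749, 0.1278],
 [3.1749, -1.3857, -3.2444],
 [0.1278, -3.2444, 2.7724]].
sigma(A) ≈ {-5, 1, 5}

A is real symmetric, so its spectrum consists of real eigenvalues. Expanding the characteristic polynomial of the displayed matrix gives
  det(λ I - A) = p(λ) = λ^3 + (-1)λ^2 + (-25)λ + (25.0014).
Solving p(λ) = 0 yields eigenvalues ≈ -5, 1, 5. (A is shown rounded to 4 decimals, so these recover the underlying integer eigenvalues to within that precision.)
Verification: the trace of A = 1 equals the sum of eigenvalues 1, and det(A) ≈ -25.0014 matches the eigenvalue product -25.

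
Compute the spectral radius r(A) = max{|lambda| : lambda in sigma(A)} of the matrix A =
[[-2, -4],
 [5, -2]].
r(A) = sqrt(24) ≈ 4.899

The eigenvalues of A are the roots of its characteristic polynomial. With M = A (coefficients from the trace and determinant):
  p(λ) = det(λ I - M) = λ^2 + 4λ + 24.
For λ^2 + 4λ + 24 the discriminant is -80. It is negative, so the roots are the complex-conjugate pair λ = -2 ± (sqrt(80)/2) i ≈ -2 ± 4.4721i. For a conjugate pair the product of the roots equals the constant term, so |λ|^2 = 24 and |λ| = sqrt(24) ≈ 4.899.
Thus the eigenvalues (to 4 decimals) are -2 ± 4.4721i (modulus 4.899). The spectral radius is the largest modulus: r(A) = sqrt(24) ≈ 4.899. (Cross-check: r(A) ≤ ||A||_2 ≈ 5.4244; equality holds whenever A is normal, though it can also hold for some non-normal A.)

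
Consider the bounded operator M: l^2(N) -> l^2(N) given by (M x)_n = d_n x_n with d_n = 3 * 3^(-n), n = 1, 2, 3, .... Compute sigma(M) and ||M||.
sigma(M) = {3 * 3^(-n) : n ≥ 1} ∪ {0}; ||M|| = 1

A bounded diagonal operator on l^2 with diagonal entries d_n has spectrum equal to the closure of {d_n : n ≥ 1}: every d_n is an eigenvalue (with eigenvector e_n), so {d_n} ⊂ sigma(M); the spectrum is closed, so its closure is too; and for lambda not in the closure, (M - lambda I) has bounded inverse (the diagonal entries 1/(d_n - lambda) are bounded). For our sequence d_n = 3 * 3^(-n), n = 1, 2, 3, ...:
  - {d_n} = {3 * 3^(-n) : n ≥ 1}; the only limit point is 0
  - closure = {3 * 3^(-n) : n ≥ 1} ∪ {0}
For the norm: a diagonal operator has ||M|| = sup_n |d_n|. Here d_n = 3 * 3^(-n) is positive and decreasing, so sup_n |d_n| = d_1 = 3/3 = 1. So ||M|| = 1.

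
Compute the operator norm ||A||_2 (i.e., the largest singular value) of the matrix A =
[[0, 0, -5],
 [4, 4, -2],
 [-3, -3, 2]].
||A||_2 = sqrt((83 + sqrt(1857))/2) ≈ 7.9402 (= sqrt(largest eigenvalue of A^T A))

||A||_2 = sigma_max(A) = sqrt(lambda_max(A^T A)). Form the symmetric matrix M = A^T A =
[[25, 25, -14],
 [25, 25, -14],
 [-14, -14, 33]].
Its characteristic polynomial (trace, sum of principal 2x2 minors, determinant of M give the coefficients) is
  p(λ) = det(λ I - M) = λ^3 - 83λ^2 + 1258λ.
The constant term is 0, so λ = 0 is a root. Dividing out λ leaves p(λ) = λ(λ^2 - 83λ + 1258). For λ^2 - 83λ + 1258 the discriminant is 1857. It is nonnegative but not a perfect square, so the roots are real and irrational: λ = (83 ± sqrt(1857))/2 ≈ 63.0465, 19.9535.
So the eigenvalues of A^T A are ≈ 0, 19.9535, 63.0465 (all ≥ 0, as they must be for A^T A). The largest is λ_max = (83 + sqrt(1857))/2 ≈ 63.0465, hence ||A||_2 = sqrt(λ_max) = sqrt((83 + sqrt(1857))/2) ≈ 7.9402.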